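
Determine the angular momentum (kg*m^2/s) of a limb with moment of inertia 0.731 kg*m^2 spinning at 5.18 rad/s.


L = I * omega
L = 0.731 * 5.18
L = 3.7866


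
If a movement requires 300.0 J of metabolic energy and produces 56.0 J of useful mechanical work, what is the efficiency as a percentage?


eta = (W_mech / E_meta) * 100
eta = (56.0 / 300.0) * 100
ratio = 0.1867
eta = 18.6667


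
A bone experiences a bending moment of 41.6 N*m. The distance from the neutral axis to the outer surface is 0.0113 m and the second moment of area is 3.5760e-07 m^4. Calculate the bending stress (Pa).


sigma = M * c / I
sigma = 41.6 * 0.0113 / 3.5760e-07
M * c = 0.4701
sigma = 1.3145e+06


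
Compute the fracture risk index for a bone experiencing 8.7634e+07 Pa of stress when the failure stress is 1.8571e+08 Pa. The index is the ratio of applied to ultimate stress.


FRI = applied / ultimate
FRI = 8.7634e+07 / 1.8571e+08
FRI = 0.4719


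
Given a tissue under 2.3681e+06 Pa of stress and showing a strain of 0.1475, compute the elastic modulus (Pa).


E = stress / strain
E = 2.3681e+06 / 0.1475
E = 1.6055e+07


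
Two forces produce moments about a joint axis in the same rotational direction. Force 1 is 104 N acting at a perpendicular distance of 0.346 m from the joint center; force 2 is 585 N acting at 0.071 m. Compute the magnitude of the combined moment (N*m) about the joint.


M = F1 * d1 + F2 * d2
M = 104 * 0.346 + 585 * 0.071
M = 35.9840 + 41.5350
M = 77.5190


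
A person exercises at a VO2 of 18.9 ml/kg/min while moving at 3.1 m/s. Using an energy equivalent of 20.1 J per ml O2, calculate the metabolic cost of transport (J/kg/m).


Power per kg = VO2 * 20.1 / 60
Power per kg = 18.9 * 20.1 / 60 = 6.3315 W/kg
Cost = power_per_kg / speed
Cost = 6.3315 / 3.1
Cost = 2.0424


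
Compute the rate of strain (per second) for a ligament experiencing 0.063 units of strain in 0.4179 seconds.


strain_rate = delta_strain / delta_t
strain_rate = 0.063 / 0.4179
strain_rate = 0.1508


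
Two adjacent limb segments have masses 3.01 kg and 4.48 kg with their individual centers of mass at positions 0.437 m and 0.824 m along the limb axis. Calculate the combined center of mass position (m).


COM = (m1*x1 + m2*x2) / (m1 + m2)
COM = (3.01*0.437 + 4.48*0.824) / (3.01 + 4.48)
Numerator = 5.0069
Denominator = 7.4900
COM = 0.6685


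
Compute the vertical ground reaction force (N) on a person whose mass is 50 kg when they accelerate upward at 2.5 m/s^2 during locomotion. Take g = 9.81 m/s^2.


GRF = m * (g + a)
GRF = 50 * (9.81 + 2.5)
GRF = 50 * 12.3100
GRF = 615.5000


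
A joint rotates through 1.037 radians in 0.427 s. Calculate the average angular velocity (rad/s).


omega = delta_theta / delta_t
omega = 1.037 / 0.427
omega = 2.4286


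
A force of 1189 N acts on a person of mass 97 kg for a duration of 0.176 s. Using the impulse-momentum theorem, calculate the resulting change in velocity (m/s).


J = F * dt = 1189 * 0.176 = 209.2640 N*s
delta_v = J / m
delta_v = 209.2640 / 97
delta_v = 2.1574


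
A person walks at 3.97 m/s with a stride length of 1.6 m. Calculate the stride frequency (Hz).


f = v / stride_length
f = 3.97 / 1.6
f = 2.4813


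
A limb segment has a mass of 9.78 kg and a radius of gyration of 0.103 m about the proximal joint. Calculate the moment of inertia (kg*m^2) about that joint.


I = m * k^2
I = 9.78 * 0.103^2
k^2 = 0.0106
I = 0.1038


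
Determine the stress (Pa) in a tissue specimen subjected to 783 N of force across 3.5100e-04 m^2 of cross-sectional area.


stress = F / A
stress = 783 / 3.5100e-04
stress = 2.2308e+06


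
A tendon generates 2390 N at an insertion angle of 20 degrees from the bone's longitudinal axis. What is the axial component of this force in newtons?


F_eff = F_tendon * cos(theta)
theta = 20 deg = 0.3491 rad
cos(theta) = 0.9397
F_eff = 2390 * 0.9397
F_eff = 2245.8654


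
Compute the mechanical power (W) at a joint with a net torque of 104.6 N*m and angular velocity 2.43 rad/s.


P = M * omega
P = 104.6 * 2.43
P = 254.1780


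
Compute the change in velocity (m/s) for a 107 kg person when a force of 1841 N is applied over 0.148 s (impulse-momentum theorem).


J = F * dt = 1841 * 0.148 = 272.4680 N*s
delta_v = J / m
delta_v = 272.4680 / 107
delta_v = 2.5464


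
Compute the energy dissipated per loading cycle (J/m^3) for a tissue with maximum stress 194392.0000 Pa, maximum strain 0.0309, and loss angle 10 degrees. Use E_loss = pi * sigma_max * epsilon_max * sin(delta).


E_loss = pi * sigma_max * epsilon_max * sin(delta)
delta = 10 deg = 0.1745 rad
sin(delta) = 0.1736
E_loss = pi * 194392.0000 * 0.0309 * 0.1736
E_loss = 3276.8531


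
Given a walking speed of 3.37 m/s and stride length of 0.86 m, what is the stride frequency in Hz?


f = v / stride_length
f = 3.37 / 0.86
f = 3.9186


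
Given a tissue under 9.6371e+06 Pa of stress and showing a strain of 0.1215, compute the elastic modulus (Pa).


E = stress / strain
E = 9.6371e+06 / 0.1215
E = 7.9318e+07


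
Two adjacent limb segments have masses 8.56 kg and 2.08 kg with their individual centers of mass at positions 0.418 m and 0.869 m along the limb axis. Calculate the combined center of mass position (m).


COM = (m1*x1 + m2*x2) / (m1 + m2)
COM = (8.56*0.418 + 2.08*0.869) / (8.56 + 2.08)
Numerator = 5.3856
Denominator = 10.6400
COM = 0.5062


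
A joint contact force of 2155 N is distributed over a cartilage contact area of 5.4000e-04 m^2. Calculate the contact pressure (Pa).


P = F / A
P = 2155 / 5.4000e-04
P = 3.9907e+06


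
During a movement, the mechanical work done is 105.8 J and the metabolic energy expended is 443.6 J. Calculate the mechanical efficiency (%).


eta = (W_mech / E_meta) * 100
eta = (105.8 / 443.6) * 100
ratio = 0.2385
eta = 23.8503


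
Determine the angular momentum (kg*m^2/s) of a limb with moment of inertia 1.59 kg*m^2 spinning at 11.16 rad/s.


L = I * omega
L = 1.59 * 11.16
L = 17.7444


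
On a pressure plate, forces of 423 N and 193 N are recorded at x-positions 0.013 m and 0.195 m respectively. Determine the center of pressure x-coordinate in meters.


COP_x = (F1*x1 + F2*x2) / (F1 + F2)
COP_x = (423*0.013 + 193*0.195) / (423 + 193)
Numerator = 43.1340
Denominator = 616
COP_x = 0.0700


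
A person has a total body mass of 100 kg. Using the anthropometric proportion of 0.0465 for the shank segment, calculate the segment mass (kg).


m_segment = body_mass * fraction
m_segment = 100 * 0.0465
m_segment = 4.6500


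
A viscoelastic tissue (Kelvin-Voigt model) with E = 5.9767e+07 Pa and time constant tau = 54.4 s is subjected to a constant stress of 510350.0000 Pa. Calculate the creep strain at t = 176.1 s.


epsilon(t) = (sigma/E) * (1 - exp(-t/tau))
sigma/E = 510350.0000 / 5.9767e+07 = 0.0085
exp(-t/tau) = exp(-176.1 / 54.4) = 0.0393
epsilon = 0.0085 * (1 - 0.0393)
epsilon = 0.0082


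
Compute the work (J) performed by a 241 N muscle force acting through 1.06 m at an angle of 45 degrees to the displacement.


W = F * d * cos(theta)
theta = 45 deg = 0.7854 rad
cos(theta) = 0.7071
W = 241 * 1.06 * 0.7071
W = 180.6375


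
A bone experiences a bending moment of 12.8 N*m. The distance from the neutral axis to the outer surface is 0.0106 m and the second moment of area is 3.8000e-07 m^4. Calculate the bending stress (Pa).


sigma = M * c / I
sigma = 12.8 * 0.0106 / 3.8000e-07
M * c = 0.1357
sigma = 357052.6316


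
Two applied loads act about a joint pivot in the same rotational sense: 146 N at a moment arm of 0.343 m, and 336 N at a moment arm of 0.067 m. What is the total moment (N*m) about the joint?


M = F1 * d1 + F2 * d2
M = 146 * 0.343 + 336 * 0.067
M = 50.0780 + 22.5120
M = 72.5900


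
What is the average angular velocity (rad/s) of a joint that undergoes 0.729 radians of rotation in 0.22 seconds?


omega = delta_theta / delta_t
omega = 0.729 / 0.22
omega = 3.3136


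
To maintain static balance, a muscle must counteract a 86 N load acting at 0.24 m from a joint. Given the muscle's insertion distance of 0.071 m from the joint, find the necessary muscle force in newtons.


F_muscle = W * d_load / d_muscle
F_muscle = 86 * 0.24 / 0.071
Numerator = 20.6400
F_muscle = 290.7042


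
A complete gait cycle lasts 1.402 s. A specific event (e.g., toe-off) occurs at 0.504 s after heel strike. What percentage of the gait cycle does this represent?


pct = (event_time / cycle_time) * 100
pct = (0.504 / 1.402) * 100
ratio = 0.3595
pct = 35.9486


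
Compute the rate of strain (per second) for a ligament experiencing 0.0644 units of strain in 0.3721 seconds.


strain_rate = delta_strain / delta_t
strain_rate = 0.0644 / 0.3721
strain_rate = 0.1731


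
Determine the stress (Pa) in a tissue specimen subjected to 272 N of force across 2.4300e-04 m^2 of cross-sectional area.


stress = F / A
stress = 272 / 2.4300e-04
stress = 1.1193e+06


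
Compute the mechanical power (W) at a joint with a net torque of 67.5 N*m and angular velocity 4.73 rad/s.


P = M * omega
P = 67.5 * 4.73
P = 319.2750


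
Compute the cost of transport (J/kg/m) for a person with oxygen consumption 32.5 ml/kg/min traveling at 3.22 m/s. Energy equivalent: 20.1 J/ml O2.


Power per kg = VO2 * 20.1 / 60
Power per kg = 32.5 * 20.1 / 60 = 10.8875 W/kg
Cost = power_per_kg / speed
Cost = 10.8875 / 3.22
Cost = 3.3812


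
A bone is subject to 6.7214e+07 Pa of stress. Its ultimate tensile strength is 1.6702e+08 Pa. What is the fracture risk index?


FRI = applied / ultimate
FRI = 6.7214e+07 / 1.6702e+08
FRI = 0.4024


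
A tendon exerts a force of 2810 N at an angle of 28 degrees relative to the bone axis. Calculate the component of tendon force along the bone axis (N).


F_eff = F_tendon * cos(theta)
theta = 28 deg = 0.4887 rad
cos(theta) = 0.8829
F_eff = 2810 * 0.8829
F_eff = 2481.0827


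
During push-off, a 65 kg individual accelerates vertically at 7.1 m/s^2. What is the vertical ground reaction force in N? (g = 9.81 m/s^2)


GRF = m * (g + a)
GRF = 65 * (9.81 + 7.1)
GRF = 65 * 16.9100
GRF = 1099.1500


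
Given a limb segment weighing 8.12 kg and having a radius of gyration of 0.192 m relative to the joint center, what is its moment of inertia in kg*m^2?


I = m * k^2
I = 8.12 * 0.192^2
k^2 = 0.0369
I = 0.2993


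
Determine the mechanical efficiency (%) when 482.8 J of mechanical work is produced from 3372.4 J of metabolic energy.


eta = (W_mech / E_meta) * 100
eta = (482.8 / 3372.4) * 100
ratio = 0.1432
eta = 14.3162


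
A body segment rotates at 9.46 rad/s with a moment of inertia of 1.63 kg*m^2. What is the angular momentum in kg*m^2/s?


L = I * omega
L = 1.63 * 9.46
L = 15.4198


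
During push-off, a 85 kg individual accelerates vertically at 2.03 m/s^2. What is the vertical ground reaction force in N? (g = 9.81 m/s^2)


GRF = m * (g + a)
GRF = 85 * (9.81 + 2.03)
GRF = 85 * 11.8400
GRF = 1006.4000


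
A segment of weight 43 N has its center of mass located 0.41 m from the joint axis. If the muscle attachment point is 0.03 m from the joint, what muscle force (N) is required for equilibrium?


F_muscle = W * d_load / d_muscle
F_muscle = 43 * 0.41 / 0.03
Numerator = 17.6300
F_muscle = 587.6667


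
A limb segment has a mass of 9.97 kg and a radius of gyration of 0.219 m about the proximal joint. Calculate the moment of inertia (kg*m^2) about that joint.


I = m * k^2
I = 9.97 * 0.219^2
k^2 = 0.0480
I = 0.4782


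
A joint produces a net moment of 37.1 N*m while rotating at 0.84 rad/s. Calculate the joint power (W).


P = M * omega
P = 37.1 * 0.84
P = 31.1640


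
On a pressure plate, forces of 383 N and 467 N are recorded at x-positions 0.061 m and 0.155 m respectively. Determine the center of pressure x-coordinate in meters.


COP_x = (F1*x1 + F2*x2) / (F1 + F2)
COP_x = (383*0.061 + 467*0.155) / (383 + 467)
Numerator = 95.7480
Denominator = 850
COP_x = 0.1126


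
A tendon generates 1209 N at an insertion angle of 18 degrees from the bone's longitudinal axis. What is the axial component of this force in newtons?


F_eff = F_tendon * cos(theta)
theta = 18 deg = 0.3142 rad
cos(theta) = 0.9511
F_eff = 1209 * 0.9511
F_eff = 1149.8273


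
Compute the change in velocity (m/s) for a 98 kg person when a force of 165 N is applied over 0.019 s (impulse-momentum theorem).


J = F * dt = 165 * 0.019 = 3.1350 N*s
delta_v = J / m
delta_v = 3.1350 / 98
delta_v = 0.0320


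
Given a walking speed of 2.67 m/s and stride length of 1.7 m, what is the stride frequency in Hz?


f = v / stride_length
f = 2.67 / 1.7
f = 1.5706


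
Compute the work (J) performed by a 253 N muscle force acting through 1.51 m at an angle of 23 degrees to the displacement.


W = F * d * cos(theta)
theta = 23 deg = 0.4014 rad
cos(theta) = 0.9205
W = 253 * 1.51 * 0.9205
W = 351.6605


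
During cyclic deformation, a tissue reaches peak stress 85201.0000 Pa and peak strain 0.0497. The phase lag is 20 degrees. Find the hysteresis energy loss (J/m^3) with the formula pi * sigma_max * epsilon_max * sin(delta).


E_loss = pi * sigma_max * epsilon_max * sin(delta)
delta = 20 deg = 0.3491 rad
sin(delta) = 0.3420
E_loss = pi * 85201.0000 * 0.0497 * 0.3420
E_loss = 4549.9082


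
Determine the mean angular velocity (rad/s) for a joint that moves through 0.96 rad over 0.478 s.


omega = delta_theta / delta_t
omega = 0.96 / 0.478
omega = 2.0084


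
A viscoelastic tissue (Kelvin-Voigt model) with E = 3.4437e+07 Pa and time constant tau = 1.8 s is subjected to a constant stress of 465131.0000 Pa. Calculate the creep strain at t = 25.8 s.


epsilon(t) = (sigma/E) * (1 - exp(-t/tau))
sigma/E = 465131.0000 / 3.4437e+07 = 0.0135
exp(-t/tau) = exp(-25.8 / 1.8) = 5.9582e-07
epsilon = 0.0135 * (1 - 5.9582e-07)
epsilon = 0.0135


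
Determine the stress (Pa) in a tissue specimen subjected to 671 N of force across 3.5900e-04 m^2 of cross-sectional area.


stress = F / A
stress = 671 / 3.5900e-04
stress = 1.8691e+06


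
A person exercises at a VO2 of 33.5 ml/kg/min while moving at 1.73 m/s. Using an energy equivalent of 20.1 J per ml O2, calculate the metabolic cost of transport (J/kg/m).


Power per kg = VO2 * 20.1 / 60
Power per kg = 33.5 * 20.1 / 60 = 11.2225 W/kg
Cost = power_per_kg / speed
Cost = 11.2225 / 1.73
Cost = 6.4870


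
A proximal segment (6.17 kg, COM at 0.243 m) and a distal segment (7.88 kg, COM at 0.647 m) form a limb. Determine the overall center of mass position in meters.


COM = (m1*x1 + m2*x2) / (m1 + m2)
COM = (6.17*0.243 + 7.88*0.647) / (6.17 + 7.88)
Numerator = 6.5977
Denominator = 14.0500
COM = 0.4696


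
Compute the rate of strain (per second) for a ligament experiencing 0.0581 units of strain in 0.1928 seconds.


strain_rate = delta_strain / delta_t
strain_rate = 0.0581 / 0.1928
strain_rate = 0.3013


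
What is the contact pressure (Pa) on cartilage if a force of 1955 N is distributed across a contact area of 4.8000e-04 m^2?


P = F / A
P = 1955 / 4.8000e-04
P = 4.0729e+06


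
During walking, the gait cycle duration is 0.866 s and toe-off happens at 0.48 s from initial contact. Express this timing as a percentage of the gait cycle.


pct = (event_time / cycle_time) * 100
pct = (0.48 / 0.866) * 100
ratio = 0.5543
pct = 55.4273


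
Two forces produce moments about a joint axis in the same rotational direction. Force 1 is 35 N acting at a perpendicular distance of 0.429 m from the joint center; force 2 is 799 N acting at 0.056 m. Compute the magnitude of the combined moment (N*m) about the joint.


M = F1 * d1 + F2 * d2
M = 35 * 0.429 + 799 * 0.056
M = 15.0150 + 44.7440
M = 59.7590


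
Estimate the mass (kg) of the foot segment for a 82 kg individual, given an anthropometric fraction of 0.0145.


m_segment = body_mass * fraction
m_segment = 82 * 0.0145
m_segment = 1.1890


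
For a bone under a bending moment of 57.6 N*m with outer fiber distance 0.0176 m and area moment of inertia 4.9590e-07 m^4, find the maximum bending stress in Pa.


sigma = M * c / I
sigma = 57.6 * 0.0176 / 4.9590e-07
M * c = 1.0138
sigma = 2.0443e+06


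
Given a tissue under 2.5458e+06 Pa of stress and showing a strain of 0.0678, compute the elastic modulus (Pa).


E = stress / strain
E = 2.5458e+06 / 0.0678
E = 3.7549e+07


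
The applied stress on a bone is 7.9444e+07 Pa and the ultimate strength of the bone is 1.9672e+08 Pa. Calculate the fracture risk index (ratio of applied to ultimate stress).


FRI = applied / ultimate
FRI = 7.9444e+07 / 1.9672e+08
FRI = 0.4038


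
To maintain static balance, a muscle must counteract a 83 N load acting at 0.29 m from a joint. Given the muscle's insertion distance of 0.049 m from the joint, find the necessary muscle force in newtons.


F_muscle = W * d_load / d_muscle
F_muscle = 83 * 0.29 / 0.049
Numerator = 24.0700
F_muscle = 491.2245


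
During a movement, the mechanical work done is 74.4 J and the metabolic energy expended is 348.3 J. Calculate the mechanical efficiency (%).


eta = (W_mech / E_meta) * 100
eta = (74.4 / 348.3) * 100
ratio = 0.2136
eta = 21.3609


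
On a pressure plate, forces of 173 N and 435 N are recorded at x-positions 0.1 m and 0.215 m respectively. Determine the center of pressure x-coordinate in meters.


COP_x = (F1*x1 + F2*x2) / (F1 + F2)
COP_x = (173*0.1 + 435*0.215) / (173 + 435)
Numerator = 110.8250
Denominator = 608
COP_x = 0.1823


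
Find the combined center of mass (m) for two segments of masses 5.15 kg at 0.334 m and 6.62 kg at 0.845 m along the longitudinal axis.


COM = (m1*x1 + m2*x2) / (m1 + m2)
COM = (5.15*0.334 + 6.62*0.845) / (5.15 + 6.62)
Numerator = 7.3140
Denominator = 11.7700
COM = 0.6214


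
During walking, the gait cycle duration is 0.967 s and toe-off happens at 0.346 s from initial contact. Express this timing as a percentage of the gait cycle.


pct = (event_time / cycle_time) * 100
pct = (0.346 / 0.967) * 100
ratio = 0.3578
pct = 35.7808


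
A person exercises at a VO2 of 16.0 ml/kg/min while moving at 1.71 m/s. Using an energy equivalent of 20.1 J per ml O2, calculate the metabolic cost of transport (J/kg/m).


Power per kg = VO2 * 20.1 / 60
Power per kg = 16.0 * 20.1 / 60 = 5.3600 W/kg
Cost = power_per_kg / speed
Cost = 5.3600 / 1.71
Cost = 3.1345


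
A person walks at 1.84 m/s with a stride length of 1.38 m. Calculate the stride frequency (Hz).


f = v / stride_length
f = 1.84 / 1.38
f = 1.3333


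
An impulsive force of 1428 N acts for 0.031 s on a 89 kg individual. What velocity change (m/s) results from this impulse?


J = F * dt = 1428 * 0.031 = 44.2680 N*s
delta_v = J / m
delta_v = 44.2680 / 89
delta_v = 0.4974


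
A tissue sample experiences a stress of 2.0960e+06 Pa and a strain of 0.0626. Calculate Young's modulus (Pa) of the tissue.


E = stress / strain
E = 2.0960e+06 / 0.0626
E = 3.3482e+07


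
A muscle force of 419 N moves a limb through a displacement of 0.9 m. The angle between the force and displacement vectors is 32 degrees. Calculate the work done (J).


W = F * d * cos(theta)
theta = 32 deg = 0.5585 rad
cos(theta) = 0.8480
W = 419 * 0.9 * 0.8480
W = 319.7989


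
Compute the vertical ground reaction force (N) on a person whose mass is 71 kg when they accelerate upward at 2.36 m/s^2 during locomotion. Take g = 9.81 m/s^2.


GRF = m * (g + a)
GRF = 71 * (9.81 + 2.36)
GRF = 71 * 12.1700
GRF = 864.0700


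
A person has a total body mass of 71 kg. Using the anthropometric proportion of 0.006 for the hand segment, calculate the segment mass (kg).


m_segment = body_mass * fraction
m_segment = 71 * 0.006
m_segment = 0.4260


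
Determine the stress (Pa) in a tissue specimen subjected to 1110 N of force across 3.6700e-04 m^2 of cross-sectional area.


stress = F / A
stress = 1110 / 3.6700e-04
stress = 3.0245e+06


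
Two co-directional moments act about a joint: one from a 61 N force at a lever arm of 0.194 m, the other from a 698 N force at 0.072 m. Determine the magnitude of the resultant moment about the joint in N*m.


M = F1 * d1 + F2 * d2
M = 61 * 0.194 + 698 * 0.072
M = 11.8340 + 50.2560
M = 62.0900


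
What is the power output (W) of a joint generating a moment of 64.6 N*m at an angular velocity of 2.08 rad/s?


P = M * omega
P = 64.6 * 2.08
P = 134.3680


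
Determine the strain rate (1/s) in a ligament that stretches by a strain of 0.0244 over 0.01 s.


strain_rate = delta_strain / delta_t
strain_rate = 0.0244 / 0.01
strain_rate = 2.4400


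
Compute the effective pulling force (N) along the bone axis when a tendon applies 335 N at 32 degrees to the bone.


F_eff = F_tendon * cos(theta)
theta = 32 deg = 0.5585 rad
cos(theta) = 0.8480
F_eff = 335 * 0.8480
F_eff = 284.0961


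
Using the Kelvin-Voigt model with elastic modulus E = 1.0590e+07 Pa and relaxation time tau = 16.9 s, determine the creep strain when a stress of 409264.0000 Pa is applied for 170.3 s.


epsilon(t) = (sigma/E) * (1 - exp(-t/tau))
sigma/E = 409264.0000 / 1.0590e+07 = 0.0386
exp(-t/tau) = exp(-170.3 / 16.9) = 4.2039e-05
epsilon = 0.0386 * (1 - 4.2039e-05)
epsilon = 0.0386


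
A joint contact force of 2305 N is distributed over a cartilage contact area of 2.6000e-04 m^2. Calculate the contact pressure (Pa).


P = F / A
P = 2305 / 2.6000e-04
P = 8.8654e+06


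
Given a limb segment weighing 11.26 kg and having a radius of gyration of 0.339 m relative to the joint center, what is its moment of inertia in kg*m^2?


I = m * k^2
I = 11.26 * 0.339^2
k^2 = 0.1149
I = 1.2940


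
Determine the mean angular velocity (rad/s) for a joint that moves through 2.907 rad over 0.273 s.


omega = delta_theta / delta_t
omega = 2.907 / 0.273
omega = 10.6484


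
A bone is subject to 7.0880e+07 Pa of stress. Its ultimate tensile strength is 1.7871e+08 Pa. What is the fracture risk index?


FRI = applied / ultimate
FRI = 7.0880e+07 / 1.7871e+08
FRI = 0.3966


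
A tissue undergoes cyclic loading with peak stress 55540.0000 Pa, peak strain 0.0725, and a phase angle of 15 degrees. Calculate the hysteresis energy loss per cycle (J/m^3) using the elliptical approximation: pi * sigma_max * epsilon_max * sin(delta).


E_loss = pi * sigma_max * epsilon_max * sin(delta)
delta = 15 deg = 0.2618 rad
sin(delta) = 0.2588
E_loss = pi * 55540.0000 * 0.0725 * 0.2588
E_loss = 3274.0853


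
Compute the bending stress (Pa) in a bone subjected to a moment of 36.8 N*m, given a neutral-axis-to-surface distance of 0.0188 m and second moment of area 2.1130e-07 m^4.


sigma = M * c / I
sigma = 36.8 * 0.0188 / 2.1130e-07
M * c = 0.6918
sigma = 3.2742e+06


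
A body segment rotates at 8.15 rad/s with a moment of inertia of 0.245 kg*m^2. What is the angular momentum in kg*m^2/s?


L = I * omega
L = 0.245 * 8.15
L = 1.9968


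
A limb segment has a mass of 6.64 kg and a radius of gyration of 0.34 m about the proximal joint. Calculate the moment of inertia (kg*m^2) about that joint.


I = m * k^2
I = 6.64 * 0.34^2
k^2 = 0.1156
I = 0.7676


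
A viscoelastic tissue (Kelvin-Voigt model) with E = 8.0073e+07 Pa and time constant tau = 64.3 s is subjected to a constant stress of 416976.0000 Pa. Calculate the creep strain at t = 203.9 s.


epsilon(t) = (sigma/E) * (1 - exp(-t/tau))
sigma/E = 416976.0000 / 8.0073e+07 = 0.0052
exp(-t/tau) = exp(-203.9 / 64.3) = 0.0420
epsilon = 0.0052 * (1 - 0.0420)
epsilon = 0.0050


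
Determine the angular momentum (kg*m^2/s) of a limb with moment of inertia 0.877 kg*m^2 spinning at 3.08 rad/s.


L = I * omega
L = 0.877 * 3.08
L = 2.7012


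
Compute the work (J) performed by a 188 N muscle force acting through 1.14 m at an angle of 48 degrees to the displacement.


W = F * d * cos(theta)
theta = 48 deg = 0.8378 rad
cos(theta) = 0.6691
W = 188 * 1.14 * 0.6691
W = 143.4081


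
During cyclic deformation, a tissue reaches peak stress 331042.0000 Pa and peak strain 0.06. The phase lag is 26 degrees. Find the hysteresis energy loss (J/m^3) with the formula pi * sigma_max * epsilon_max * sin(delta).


E_loss = pi * sigma_max * epsilon_max * sin(delta)
delta = 26 deg = 0.4538 rad
sin(delta) = 0.4384
E_loss = pi * 331042.0000 * 0.06 * 0.4384
E_loss = 27354.3363


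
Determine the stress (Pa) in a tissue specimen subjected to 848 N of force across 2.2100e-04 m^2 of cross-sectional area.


stress = F / A
stress = 848 / 2.2100e-04
stress = 3.8371e+06


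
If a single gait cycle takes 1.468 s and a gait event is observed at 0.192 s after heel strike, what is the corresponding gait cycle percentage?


pct = (event_time / cycle_time) * 100
pct = (0.192 / 1.468) * 100
ratio = 0.1308
pct = 13.0790


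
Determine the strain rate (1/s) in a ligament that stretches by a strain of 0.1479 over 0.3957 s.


strain_rate = delta_strain / delta_t
strain_rate = 0.1479 / 0.3957
strain_rate = 0.3738


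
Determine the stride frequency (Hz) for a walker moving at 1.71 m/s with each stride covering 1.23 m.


f = v / stride_length
f = 1.71 / 1.23
f = 1.3902


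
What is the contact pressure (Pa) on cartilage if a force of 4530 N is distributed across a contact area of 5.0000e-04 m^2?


P = F / A
P = 4530 / 5.0000e-04
P = 9.0600e+06


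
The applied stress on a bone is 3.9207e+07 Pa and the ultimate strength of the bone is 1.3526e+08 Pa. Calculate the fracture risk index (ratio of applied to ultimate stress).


FRI = applied / ultimate
FRI = 3.9207e+07 / 1.3526e+08
FRI = 0.2899


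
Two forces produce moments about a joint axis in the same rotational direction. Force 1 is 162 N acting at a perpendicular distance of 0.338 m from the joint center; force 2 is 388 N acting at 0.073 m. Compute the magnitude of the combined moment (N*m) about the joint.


M = F1 * d1 + F2 * d2
M = 162 * 0.338 + 388 * 0.073
M = 54.7560 + 28.3240
M = 83.0800


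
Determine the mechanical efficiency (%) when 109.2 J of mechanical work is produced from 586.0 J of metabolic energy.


eta = (W_mech / E_meta) * 100
eta = (109.2 / 586.0) * 100
ratio = 0.1863
eta = 18.6348


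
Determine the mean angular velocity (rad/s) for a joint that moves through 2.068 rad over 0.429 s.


omega = delta_theta / delta_t
omega = 2.068 / 0.429
omega = 4.8205


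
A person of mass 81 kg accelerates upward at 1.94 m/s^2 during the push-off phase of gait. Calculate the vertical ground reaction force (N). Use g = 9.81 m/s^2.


GRF = m * (g + a)
GRF = 81 * (9.81 + 1.94)
GRF = 81 * 11.7500
GRF = 951.7500


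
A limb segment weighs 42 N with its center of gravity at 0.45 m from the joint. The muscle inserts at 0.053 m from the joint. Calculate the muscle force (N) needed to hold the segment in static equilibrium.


F_muscle = W * d_load / d_muscle
F_muscle = 42 * 0.45 / 0.053
Numerator = 18.9000
F_muscle = 356.6038


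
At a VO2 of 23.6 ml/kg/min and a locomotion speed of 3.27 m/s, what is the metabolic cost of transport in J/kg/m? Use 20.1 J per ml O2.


Power per kg = VO2 * 20.1 / 60
Power per kg = 23.6 * 20.1 / 60 = 7.9060 W/kg
Cost = power_per_kg / speed
Cost = 7.9060 / 3.27
Cost = 2.4177


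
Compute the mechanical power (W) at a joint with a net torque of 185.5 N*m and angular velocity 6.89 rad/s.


P = M * omega
P = 185.5 * 6.89
P = 1278.0950


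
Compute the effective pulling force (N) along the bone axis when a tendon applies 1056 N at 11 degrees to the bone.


F_eff = F_tendon * cos(theta)
theta = 11 deg = 0.1920 rad
cos(theta) = 0.9816
F_eff = 1056 * 0.9816
F_eff = 1036.5983


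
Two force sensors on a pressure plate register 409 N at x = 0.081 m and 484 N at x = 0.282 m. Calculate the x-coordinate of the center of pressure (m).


COP_x = (F1*x1 + F2*x2) / (F1 + F2)
COP_x = (409*0.081 + 484*0.282) / (409 + 484)
Numerator = 169.6170
Denominator = 893
COP_x = 0.1899


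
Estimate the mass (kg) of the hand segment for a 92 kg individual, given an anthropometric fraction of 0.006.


m_segment = body_mass * fraction
m_segment = 92 * 0.006
m_segment = 0.5520


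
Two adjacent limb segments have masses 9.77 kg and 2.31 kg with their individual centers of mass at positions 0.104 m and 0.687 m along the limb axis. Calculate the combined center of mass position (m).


COM = (m1*x1 + m2*x2) / (m1 + m2)
COM = (9.77*0.104 + 2.31*0.687) / (9.77 + 2.31)
Numerator = 2.6031
Denominator = 12.0800
COM = 0.2155


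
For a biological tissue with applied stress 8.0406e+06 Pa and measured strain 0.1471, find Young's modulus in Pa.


E = stress / strain
E = 8.0406e+06 / 0.1471
E = 5.4661e+07


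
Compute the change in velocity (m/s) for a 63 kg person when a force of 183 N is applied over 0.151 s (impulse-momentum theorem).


J = F * dt = 183 * 0.151 = 27.6330 N*s
delta_v = J / m
delta_v = 27.6330 / 63
delta_v = 0.4386


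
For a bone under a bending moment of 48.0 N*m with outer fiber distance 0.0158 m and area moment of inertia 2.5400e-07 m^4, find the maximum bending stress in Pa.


sigma = M * c / I
sigma = 48.0 * 0.0158 / 2.5400e-07
M * c = 0.7584
sigma = 2.9858e+06


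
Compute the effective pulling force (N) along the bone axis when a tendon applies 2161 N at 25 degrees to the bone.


F_eff = F_tendon * cos(theta)
theta = 25 deg = 0.4363 rad
cos(theta) = 0.9063
F_eff = 2161 * 0.9063
F_eff = 1958.5311


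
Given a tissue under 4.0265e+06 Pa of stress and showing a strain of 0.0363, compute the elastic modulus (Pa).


E = stress / strain
E = 4.0265e+06 / 0.0363
E = 1.1092e+08


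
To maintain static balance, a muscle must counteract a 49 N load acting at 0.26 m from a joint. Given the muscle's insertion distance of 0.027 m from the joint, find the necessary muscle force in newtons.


F_muscle = W * d_load / d_muscle
F_muscle = 49 * 0.26 / 0.027
Numerator = 12.7400
F_muscle = 471.8519


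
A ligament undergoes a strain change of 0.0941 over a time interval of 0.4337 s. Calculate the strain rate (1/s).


strain_rate = delta_strain / delta_t
strain_rate = 0.0941 / 0.4337
strain_rate = 0.2170


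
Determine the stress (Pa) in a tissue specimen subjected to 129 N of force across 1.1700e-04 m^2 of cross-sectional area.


stress = F / A
stress = 129 / 1.1700e-04
stress = 1.1026e+06


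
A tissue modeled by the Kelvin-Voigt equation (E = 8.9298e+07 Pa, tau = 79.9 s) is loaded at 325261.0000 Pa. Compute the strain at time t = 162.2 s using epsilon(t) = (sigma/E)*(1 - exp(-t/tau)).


epsilon(t) = (sigma/E) * (1 - exp(-t/tau))
sigma/E = 325261.0000 / 8.9298e+07 = 0.0036
exp(-t/tau) = exp(-162.2 / 79.9) = 0.1313
epsilon = 0.0036 * (1 - 0.1313)
epsilon = 0.0032


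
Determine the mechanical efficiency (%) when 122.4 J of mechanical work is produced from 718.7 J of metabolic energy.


eta = (W_mech / E_meta) * 100
eta = (122.4 / 718.7) * 100
ratio = 0.1703
eta = 17.0307


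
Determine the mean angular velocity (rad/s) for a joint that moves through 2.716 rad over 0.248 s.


omega = delta_theta / delta_t
omega = 2.716 / 0.248
omega = 10.9516


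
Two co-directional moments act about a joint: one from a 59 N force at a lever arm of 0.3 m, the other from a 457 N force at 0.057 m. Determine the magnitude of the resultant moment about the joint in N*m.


M = F1 * d1 + F2 * d2
M = 59 * 0.3 + 457 * 0.057
M = 17.7000 + 26.0490
M = 43.7490


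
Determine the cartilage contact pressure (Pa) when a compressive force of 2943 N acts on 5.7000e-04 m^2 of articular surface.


P = F / A
P = 2943 / 5.7000e-04
P = 5.1632e+06


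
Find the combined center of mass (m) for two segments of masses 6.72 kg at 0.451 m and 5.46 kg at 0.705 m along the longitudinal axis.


COM = (m1*x1 + m2*x2) / (m1 + m2)
COM = (6.72*0.451 + 5.46*0.705) / (6.72 + 5.46)
Numerator = 6.8800
Denominator = 12.1800
COM = 0.5649


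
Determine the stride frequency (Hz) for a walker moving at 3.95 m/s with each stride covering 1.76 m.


f = v / stride_length
f = 3.95 / 1.76
f = 2.2443


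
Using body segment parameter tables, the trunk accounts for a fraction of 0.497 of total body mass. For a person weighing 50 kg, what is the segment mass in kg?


m_segment = body_mass * fraction
m_segment = 50 * 0.497
m_segment = 24.8500


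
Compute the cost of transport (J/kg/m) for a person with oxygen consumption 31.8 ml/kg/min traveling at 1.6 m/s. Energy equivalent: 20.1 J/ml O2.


Power per kg = VO2 * 20.1 / 60
Power per kg = 31.8 * 20.1 / 60 = 10.6530 W/kg
Cost = power_per_kg / speed
Cost = 10.6530 / 1.6
Cost = 6.6581


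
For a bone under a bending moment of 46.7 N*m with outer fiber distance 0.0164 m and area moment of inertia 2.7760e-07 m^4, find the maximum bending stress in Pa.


sigma = M * c / I
sigma = 46.7 * 0.0164 / 2.7760e-07
M * c = 0.7659
sigma = 2.7589e+06


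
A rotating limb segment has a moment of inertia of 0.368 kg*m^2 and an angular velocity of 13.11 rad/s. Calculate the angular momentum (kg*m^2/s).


L = I * omega
L = 0.368 * 13.11
L = 4.8245


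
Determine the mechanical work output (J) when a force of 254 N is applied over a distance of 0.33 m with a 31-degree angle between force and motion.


W = F * d * cos(theta)
theta = 31 deg = 0.5411 rad
cos(theta) = 0.8572
W = 254 * 0.33 * 0.8572
W = 71.8478


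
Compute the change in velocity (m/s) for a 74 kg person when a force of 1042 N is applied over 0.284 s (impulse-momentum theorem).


J = F * dt = 1042 * 0.284 = 295.9280 N*s
delta_v = J / m
delta_v = 295.9280 / 74
delta_v = 3.9990


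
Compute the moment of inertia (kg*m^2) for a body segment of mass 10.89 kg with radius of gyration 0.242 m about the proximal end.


I = m * k^2
I = 10.89 * 0.242^2
k^2 = 0.0586
I = 0.6378


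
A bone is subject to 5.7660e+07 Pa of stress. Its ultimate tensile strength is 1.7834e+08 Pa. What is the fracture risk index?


FRI = applied / ultimate
FRI = 5.7660e+07 / 1.7834e+08
FRI = 0.3233


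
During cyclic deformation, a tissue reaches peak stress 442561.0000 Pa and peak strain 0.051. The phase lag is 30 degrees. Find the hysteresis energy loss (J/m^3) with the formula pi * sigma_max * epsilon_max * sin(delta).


E_loss = pi * sigma_max * epsilon_max * sin(delta)
delta = 30 deg = 0.5236 rad
sin(delta) = 0.5000
E_loss = pi * 442561.0000 * 0.051 * 0.5000
E_loss = 35453.8329


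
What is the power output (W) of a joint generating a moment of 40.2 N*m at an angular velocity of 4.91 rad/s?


P = M * omega
P = 40.2 * 4.91
P = 197.3820


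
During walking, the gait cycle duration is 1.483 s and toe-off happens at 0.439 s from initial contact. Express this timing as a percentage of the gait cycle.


pct = (event_time / cycle_time) * 100
pct = (0.439 / 1.483) * 100
ratio = 0.2960
pct = 29.6022


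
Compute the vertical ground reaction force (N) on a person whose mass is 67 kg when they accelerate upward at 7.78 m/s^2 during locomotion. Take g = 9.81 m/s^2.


GRF = m * (g + a)
GRF = 67 * (9.81 + 7.78)
GRF = 67 * 17.5900
GRF = 1178.5300


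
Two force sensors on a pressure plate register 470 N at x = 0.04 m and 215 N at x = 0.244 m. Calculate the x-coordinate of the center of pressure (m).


COP_x = (F1*x1 + F2*x2) / (F1 + F2)
COP_x = (470*0.04 + 215*0.244) / (470 + 215)
Numerator = 71.2600
Denominator = 685
COP_x = 0.1040


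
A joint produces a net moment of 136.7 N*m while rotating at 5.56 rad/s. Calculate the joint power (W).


P = M * omega
P = 136.7 * 5.56
P = 760.0520


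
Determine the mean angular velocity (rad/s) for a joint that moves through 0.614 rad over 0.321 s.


omega = delta_theta / delta_t
omega = 0.614 / 0.321
omega = 1.9128


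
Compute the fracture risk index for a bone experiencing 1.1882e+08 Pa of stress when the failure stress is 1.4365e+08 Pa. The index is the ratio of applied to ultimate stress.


FRI = applied / ultimate
FRI = 1.1882e+08 / 1.4365e+08
FRI = 0.8271


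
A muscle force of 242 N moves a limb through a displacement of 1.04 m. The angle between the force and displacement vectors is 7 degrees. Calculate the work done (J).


W = F * d * cos(theta)
theta = 7 deg = 0.1222 rad
cos(theta) = 0.9925
W = 242 * 1.04 * 0.9925
W = 249.8040


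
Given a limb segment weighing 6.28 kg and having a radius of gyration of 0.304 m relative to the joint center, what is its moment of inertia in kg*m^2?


I = m * k^2
I = 6.28 * 0.304^2
k^2 = 0.0924
I = 0.5804


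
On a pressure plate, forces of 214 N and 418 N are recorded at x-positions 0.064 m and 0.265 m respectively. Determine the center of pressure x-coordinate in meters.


COP_x = (F1*x1 + F2*x2) / (F1 + F2)
COP_x = (214*0.064 + 418*0.265) / (214 + 418)
Numerator = 124.4660
Denominator = 632
COP_x = 0.1969


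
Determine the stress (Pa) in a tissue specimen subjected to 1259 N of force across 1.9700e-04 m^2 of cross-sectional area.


stress = F / A
stress = 1259 / 1.9700e-04
stress = 6.3909e+06


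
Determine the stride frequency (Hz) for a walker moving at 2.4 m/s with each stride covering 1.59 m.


f = v / stride_length
f = 2.4 / 1.59
f = 1.5094


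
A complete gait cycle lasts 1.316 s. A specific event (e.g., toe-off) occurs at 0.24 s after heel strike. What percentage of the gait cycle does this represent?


pct = (event_time / cycle_time) * 100
pct = (0.24 / 1.316) * 100
ratio = 0.1824
pct = 18.2371


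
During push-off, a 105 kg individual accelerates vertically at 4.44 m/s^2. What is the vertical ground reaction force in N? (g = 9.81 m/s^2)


GRF = m * (g + a)
GRF = 105 * (9.81 + 4.44)
GRF = 105 * 14.2500
GRF = 1496.2500


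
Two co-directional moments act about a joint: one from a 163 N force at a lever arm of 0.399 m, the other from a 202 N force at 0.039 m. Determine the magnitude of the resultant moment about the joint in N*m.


M = F1 * d1 + F2 * d2
M = 163 * 0.399 + 202 * 0.039
M = 65.0370 + 7.8780
M = 72.9150


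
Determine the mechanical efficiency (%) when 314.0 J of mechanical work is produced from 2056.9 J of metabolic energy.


eta = (W_mech / E_meta) * 100
eta = (314.0 / 2056.9) * 100
ratio = 0.1527
eta = 15.2657


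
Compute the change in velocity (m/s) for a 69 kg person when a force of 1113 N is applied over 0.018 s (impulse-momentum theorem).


J = F * dt = 1113 * 0.018 = 20.0340 N*s
delta_v = J / m
delta_v = 20.0340 / 69
delta_v = 0.2903


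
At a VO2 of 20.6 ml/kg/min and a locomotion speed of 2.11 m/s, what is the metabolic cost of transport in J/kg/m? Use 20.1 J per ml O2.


Power per kg = VO2 * 20.1 / 60
Power per kg = 20.6 * 20.1 / 60 = 6.9010 W/kg
Cost = power_per_kg / speed
Cost = 6.9010 / 2.11
Cost = 3.2706


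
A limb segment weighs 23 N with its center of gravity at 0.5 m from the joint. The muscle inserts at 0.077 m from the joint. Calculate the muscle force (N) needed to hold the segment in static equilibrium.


F_muscle = W * d_load / d_muscle
F_muscle = 23 * 0.5 / 0.077
Numerator = 11.5000
F_muscle = 149.3506


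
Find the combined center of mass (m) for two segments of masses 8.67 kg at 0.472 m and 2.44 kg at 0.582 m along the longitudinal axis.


COM = (m1*x1 + m2*x2) / (m1 + m2)
COM = (8.67*0.472 + 2.44*0.582) / (8.67 + 2.44)
Numerator = 5.5123
Denominator = 11.1100
COM = 0.4962


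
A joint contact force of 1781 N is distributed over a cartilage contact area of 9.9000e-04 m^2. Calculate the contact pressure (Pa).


P = F / A
P = 1781 / 9.9000e-04
P = 1.7990e+06


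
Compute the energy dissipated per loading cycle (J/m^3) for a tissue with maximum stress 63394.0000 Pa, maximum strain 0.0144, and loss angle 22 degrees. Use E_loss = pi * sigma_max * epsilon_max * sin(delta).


E_loss = pi * sigma_max * epsilon_max * sin(delta)
delta = 22 deg = 0.3840 rad
sin(delta) = 0.3746
E_loss = pi * 63394.0000 * 0.0144 * 0.3746
E_loss = 1074.3256
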